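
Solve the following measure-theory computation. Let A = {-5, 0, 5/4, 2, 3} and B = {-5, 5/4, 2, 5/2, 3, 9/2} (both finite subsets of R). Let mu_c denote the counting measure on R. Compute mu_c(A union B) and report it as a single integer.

Counting measure on a finite set equals cardinality. By inclusion-exclusion, |A union B| = |A| + |B| - |A cap B|.
|A| = 5, |B| = 6, |A cap B| = 4.
So mu_c(A union B) = 5 + 6 - 4 = 7.

7


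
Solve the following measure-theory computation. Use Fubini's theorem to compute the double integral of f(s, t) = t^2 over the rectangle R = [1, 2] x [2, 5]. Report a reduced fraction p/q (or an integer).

f(s, t) is a tensor product of a function of s and a function of t, and both factors are bounded continuous (hence Lebesgue integrable) on the rectangle, so Fubini's theorem applies:
  integral_R f d(m x m) = (integral_a1^b1 1 ds) * (integral_a2^b2 t^2 dt).
Inner integral in s: integral_{1}^{2} 1 ds = (2^1 - 1^1)/1
  = 1.
Inner integral in t: integral_{2}^{5} t^2 dt = (5^3 - 2^3)/3
  = 39.
Product: (1) * (39) = 39.

39


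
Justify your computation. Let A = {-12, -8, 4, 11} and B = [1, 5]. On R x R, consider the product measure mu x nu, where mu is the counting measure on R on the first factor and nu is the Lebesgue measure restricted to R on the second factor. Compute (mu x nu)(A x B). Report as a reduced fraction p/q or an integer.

For a measurable rectangle A x B, the product measure satisfies
  (mu x nu)(A x B) = mu(A) * nu(B).
  mu(A) = 4.
  nu(B) = 4.
  (mu x nu)(A x B) = 4 * 4 = 16.

16


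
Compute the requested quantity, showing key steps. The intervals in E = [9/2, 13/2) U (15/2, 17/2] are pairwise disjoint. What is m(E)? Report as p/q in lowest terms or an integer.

For pairwise disjoint intervals, m(union_i I_i) = sum_i m(I_i),
and m is invariant under swapping open/closed endpoints (single points have measure 0).
So m(E) = sum_i (b_i - a_i).
  I_1 has length 13/2 - 9/2 = 2.
  I_2 has length 17/2 - 15/2 = 1.
Summing:
  m(E) = 2 + 1 = 3.

3


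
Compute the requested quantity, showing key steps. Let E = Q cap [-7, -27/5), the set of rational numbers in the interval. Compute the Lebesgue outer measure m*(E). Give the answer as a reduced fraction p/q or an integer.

The set Q cap [-7, -27/5) is countable (a subset of the countable set Q). Lebesgue outer measure of any countable set is 0: each singleton {q} has m*({q}) = 0, and by countable subadditivity m*(union_k {q_k}) <= sum_k m*({q_k}) = sum_k 0 = 0. The reverse inequality m*(E) >= 0 is automatic. So m*(Q cap [-7, -27/5)) = 0.

0


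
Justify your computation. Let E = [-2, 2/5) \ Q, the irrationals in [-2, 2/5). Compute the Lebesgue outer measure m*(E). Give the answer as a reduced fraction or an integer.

The interval I = [-2, 2/5) has m(I) = 2/5 - (-2) = 12/5 (endpoints are measure-zero, so open/closed/half-open agree). Write I = (I cap Q) u (I \ Q). The rationals in I are countable, so m*(I cap Q) = 0 (cover each rational by intervals whose total length is arbitrarily small). By countable subadditivity m*(I) <= m*(I cap Q) + m*(I \ Q), hence m*(I \ Q) >= m(I) = 12/5. The reverse inequality m*(I \ Q) <= m*(I) = 12/5 is trivial since (I \ Q) is a subset of I. Therefore m*(I \ Q) = 12/5.

12/5


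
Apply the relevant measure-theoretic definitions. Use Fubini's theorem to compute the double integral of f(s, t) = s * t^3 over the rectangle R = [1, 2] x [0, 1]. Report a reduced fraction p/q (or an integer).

f(s, t) is a tensor product of a function of s and a function of t, and both factors are bounded continuous (hence Lebesgue integrable) on the rectangle, so Fubini's theorem applies:
  integral_R f d(m x m) = (integral_a1^b1 s ds) * (integral_a2^b2 t^3 dt).
Inner integral in s: integral_{1}^{2} s ds = (2^2 - 1^2)/2
  = 3/2.
Inner integral in t: integral_{0}^{1} t^3 dt = (1^4 - 0^4)/4
  = 1/4.
Product: (3/2) * (1/4) = 3/8.

3/8


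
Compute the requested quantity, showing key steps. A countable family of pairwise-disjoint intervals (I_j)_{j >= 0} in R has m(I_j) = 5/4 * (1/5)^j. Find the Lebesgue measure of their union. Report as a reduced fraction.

By countable additivity of the Lebesgue measure on pairwise disjoint measurable sets,
  m(union_{j >= 0} I_j) = sum_{j >= 0} m(I_j) = sum_{j >= 0} a * r^j,
  with a = 5/4 and r = 1/5.
Since 0 < r = 1/5 < 1, the geometric series converges:
  sum_{j >= 0} a * r^j = a / (1 - r).
  = 5/4 / (1 - 1/5)
  = 5/4 / (4/5)
  = 25/16.

25/16


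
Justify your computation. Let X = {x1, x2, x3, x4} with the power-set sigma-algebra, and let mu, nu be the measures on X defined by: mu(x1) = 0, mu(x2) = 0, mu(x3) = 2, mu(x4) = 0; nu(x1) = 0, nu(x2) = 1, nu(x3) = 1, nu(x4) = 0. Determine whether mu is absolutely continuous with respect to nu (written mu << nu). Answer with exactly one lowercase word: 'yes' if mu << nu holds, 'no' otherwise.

mu << nu means: every nu-null measurable set is also mu-null; equivalently, for every atom x, if nu({x}) = 0 then mu({x}) = 0.
Checking each atom:
  x1: nu = 0, mu = 0 -> consistent with mu << nu.
  x2: nu = 1 > 0 -> no constraint.
  x3: nu = 1 > 0 -> no constraint.
  x4: nu = 0, mu = 0 -> consistent with mu << nu.
No atom violates the condition. Therefore mu << nu.

yes


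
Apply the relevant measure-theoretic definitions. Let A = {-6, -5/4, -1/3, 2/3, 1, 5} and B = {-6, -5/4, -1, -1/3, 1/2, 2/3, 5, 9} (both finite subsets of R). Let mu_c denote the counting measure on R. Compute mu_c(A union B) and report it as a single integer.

Counting measure on a finite set equals cardinality. By inclusion-exclusion, |A union B| = |A| + |B| - |A cap B|.
|A| = 6, |B| = 8, |A cap B| = 5.
So mu_c(A union B) = 6 + 8 - 5 = 9.

9


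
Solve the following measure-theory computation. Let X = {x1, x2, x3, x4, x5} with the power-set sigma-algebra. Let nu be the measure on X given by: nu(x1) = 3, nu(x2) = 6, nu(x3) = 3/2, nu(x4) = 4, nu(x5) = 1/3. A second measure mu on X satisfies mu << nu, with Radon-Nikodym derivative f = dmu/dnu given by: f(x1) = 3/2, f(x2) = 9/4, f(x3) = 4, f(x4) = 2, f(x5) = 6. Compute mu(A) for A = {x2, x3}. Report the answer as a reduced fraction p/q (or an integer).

By the defining property of the Radon-Nikodym derivative, for every measurable set A,
  mu(A) = integral_A f dnu.
Since nu is a discrete measure concentrated on the atoms of X, the integral over A reduces to the sum
  mu(A) = sum_{x in A} f(x) * nu({x}).
Computing each term:
  x2: f(x2) * nu(x2) = 9/4 * 6 = 27/2.
  x3: f(x3) * nu(x3) = 4 * 3/2 = 6.
Summing: mu(A) = 27/2 + 6 = 39/2.

39/2


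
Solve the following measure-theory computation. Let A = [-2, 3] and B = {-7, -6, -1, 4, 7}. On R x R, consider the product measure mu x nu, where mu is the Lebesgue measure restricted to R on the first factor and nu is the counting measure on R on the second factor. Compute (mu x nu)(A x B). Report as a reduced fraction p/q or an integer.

For a measurable rectangle A x B, the product measure satisfies
  (mu x nu)(A x B) = mu(A) * nu(B).
  mu(A) = 5.
  nu(B) = 5.
  (mu x nu)(A x B) = 5 * 5 = 25.

25


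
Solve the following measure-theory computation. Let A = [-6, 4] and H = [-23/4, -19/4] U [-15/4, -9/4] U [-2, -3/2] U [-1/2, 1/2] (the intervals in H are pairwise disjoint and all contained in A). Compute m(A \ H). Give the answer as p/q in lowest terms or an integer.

The ambient interval has length m(A) = 4 - (-6) = 10.
Since the holes are disjoint and sit inside A, by finite additivity
  m(H) = sum_i (b_i - a_i), and m(A \ H) = m(A) - m(H).
Computing the hole measures:
  m(H_1) = -19/4 - (-23/4) = 1.
  m(H_2) = -9/4 - (-15/4) = 3/2.
  m(H_3) = -3/2 - (-2) = 1/2.
  m(H_4) = 1/2 - (-1/2) = 1.
Summed: m(H) = 1 + 3/2 + 1/2 + 1 = 4.
So m(A \ H) = 10 - 4 = 6.

6


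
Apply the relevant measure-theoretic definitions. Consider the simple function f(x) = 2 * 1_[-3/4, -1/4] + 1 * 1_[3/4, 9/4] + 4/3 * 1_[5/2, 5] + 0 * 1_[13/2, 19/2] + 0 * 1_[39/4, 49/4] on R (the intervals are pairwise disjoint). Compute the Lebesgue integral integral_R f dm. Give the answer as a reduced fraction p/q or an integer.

For a simple function f = sum_i c_i * 1_{A_i} with disjoint A_i,
  integral f dm = sum_i c_i * m(A_i).
Lengths of the A_i:
  m(A_1) = -1/4 - (-3/4) = 1/2.
  m(A_2) = 9/4 - 3/4 = 3/2.
  m(A_3) = 5 - 5/2 = 5/2.
  m(A_4) = 19/2 - 13/2 = 3.
  m(A_5) = 49/4 - 39/4 = 5/2.
Contributions c_i * m(A_i):
  (2) * (1/2) = 1.
  (1) * (3/2) = 3/2.
  (4/3) * (5/2) = 10/3.
  (0) * (3) = 0.
  (0) * (5/2) = 0.
Total: 1 + 3/2 + 10/3 + 0 + 0 = 35/6.

35/6


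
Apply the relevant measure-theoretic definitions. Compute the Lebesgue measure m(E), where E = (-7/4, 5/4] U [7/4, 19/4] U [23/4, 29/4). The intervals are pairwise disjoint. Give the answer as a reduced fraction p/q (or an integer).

For pairwise disjoint intervals, m(union_i I_i) = sum_i m(I_i),
and m is invariant under swapping open/closed endpoints (single points have measure 0).
So m(E) = sum_i (b_i - a_i).
  I_1 has length 5/4 - (-7/4) = 3.
  I_2 has length 19/4 - 7/4 = 3.
  I_3 has length 29/4 - 23/4 = 3/2.
Summing:
  m(E) = 3 + 3 + 3/2 = 15/2.

15/2


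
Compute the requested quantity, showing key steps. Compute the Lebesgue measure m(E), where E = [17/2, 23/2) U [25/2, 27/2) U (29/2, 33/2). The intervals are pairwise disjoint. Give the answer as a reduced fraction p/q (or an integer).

For pairwise disjoint intervals, m(union_i I_i) = sum_i m(I_i),
and m is invariant under swapping open/closed endpoints (single points have measure 0).
So m(E) = sum_i (b_i - a_i).
  I_1 has length 23/2 - 17/2 = 3.
  I_2 has length 27/2 - 25/2 = 1.
  I_3 has length 33/2 - 29/2 = 2.
Summing:
  m(E) = 3 + 1 + 2 = 6.

6


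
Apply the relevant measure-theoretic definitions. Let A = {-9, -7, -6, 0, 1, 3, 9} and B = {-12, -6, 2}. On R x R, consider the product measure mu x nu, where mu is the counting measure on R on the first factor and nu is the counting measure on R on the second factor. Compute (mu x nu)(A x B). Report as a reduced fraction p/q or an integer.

For a measurable rectangle A x B, the product measure satisfies
  (mu x nu)(A x B) = mu(A) * nu(B).
  mu(A) = 7.
  nu(B) = 3.
  (mu x nu)(A x B) = 7 * 3 = 21.

21


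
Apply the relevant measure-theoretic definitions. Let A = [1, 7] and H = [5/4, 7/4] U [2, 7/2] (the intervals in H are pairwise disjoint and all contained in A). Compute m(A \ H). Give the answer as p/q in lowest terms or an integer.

The ambient interval has length m(A) = 7 - 1 = 6.
Since the holes are disjoint and sit inside A, by finite additivity
  m(H) = sum_i (b_i - a_i), and m(A \ H) = m(A) - m(H).
Computing the hole measures:
  m(H_1) = 7/4 - 5/4 = 1/2.
  m(H_2) = 7/2 - 2 = 3/2.
Summed: m(H) = 1/2 + 3/2 = 2.
So m(A \ H) = 6 - 2 = 4.

4


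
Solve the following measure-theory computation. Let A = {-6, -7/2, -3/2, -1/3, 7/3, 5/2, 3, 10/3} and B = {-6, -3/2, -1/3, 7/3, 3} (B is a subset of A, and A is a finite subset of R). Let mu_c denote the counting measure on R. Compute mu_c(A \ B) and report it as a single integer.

Counting measure assigns mu_c(E) = |E| (number of elements) when E is finite. For B subset A, A \ B is the set of elements of A not in B, so |A \ B| = |A| - |B|.
|A| = 8, |B| = 5, so mu_c(A \ B) = 8 - 5 = 3.

3


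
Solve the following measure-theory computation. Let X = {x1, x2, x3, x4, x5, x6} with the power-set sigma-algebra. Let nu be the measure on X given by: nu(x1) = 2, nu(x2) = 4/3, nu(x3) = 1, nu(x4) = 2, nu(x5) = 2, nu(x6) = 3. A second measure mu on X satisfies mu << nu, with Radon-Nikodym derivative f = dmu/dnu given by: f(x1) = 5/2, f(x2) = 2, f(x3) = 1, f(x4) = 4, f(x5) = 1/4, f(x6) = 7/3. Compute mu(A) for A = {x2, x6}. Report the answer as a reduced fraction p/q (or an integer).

By the defining property of the Radon-Nikodym derivative, for every measurable set A,
  mu(A) = integral_A f dnu.
Since nu is a discrete measure concentrated on the atoms of X, the integral over A reduces to the sum
  mu(A) = sum_{x in A} f(x) * nu({x}).
Computing each term:
  x2: f(x2) * nu(x2) = 2 * 4/3 = 8/3.
  x6: f(x6) * nu(x6) = 7/3 * 3 = 7.
Summing: mu(A) = 8/3 + 7 = 29/3.

29/3


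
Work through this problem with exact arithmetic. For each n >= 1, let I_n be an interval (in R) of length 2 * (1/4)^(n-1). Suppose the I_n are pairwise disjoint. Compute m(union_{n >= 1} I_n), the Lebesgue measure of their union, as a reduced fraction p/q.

By countable additivity of the Lebesgue measure on pairwise disjoint measurable sets,
  m(union_{n >= 1} I_n) = sum_{n >= 1} m(I_n) = sum_{n >= 1} a * r^(n-1),
  with a = 2 and r = 1/4.
Since 0 < r = 1/4 < 1, the geometric series converges:
  sum_{n >= 1} a * r^(n-1) = a / (1 - r).
  = 2 / (1 - 1/4)
  = 2 / (3/4)
  = 8/3.

8/3


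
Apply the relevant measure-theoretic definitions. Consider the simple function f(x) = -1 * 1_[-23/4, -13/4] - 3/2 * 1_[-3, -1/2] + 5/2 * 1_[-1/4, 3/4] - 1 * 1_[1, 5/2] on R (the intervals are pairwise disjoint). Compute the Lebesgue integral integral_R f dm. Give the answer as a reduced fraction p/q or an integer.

For a simple function f = sum_i c_i * 1_{A_i} with disjoint A_i,
  integral f dm = sum_i c_i * m(A_i).
Lengths of the A_i:
  m(A_1) = -13/4 - (-23/4) = 5/2.
  m(A_2) = -1/2 - (-3) = 5/2.
  m(A_3) = 3/4 - (-1/4) = 1.
  m(A_4) = 5/2 - 1 = 3/2.
Contributions c_i * m(A_i):
  (-1) * (5/2) = -5/2.
  (-3/2) * (5/2) = -15/4.
  (5/2) * (1) = 5/2.
  (-1) * (3/2) = -3/2.
Total: -5/2 - 15/4 + 5/2 - 3/2 = -21/4.

-21/4


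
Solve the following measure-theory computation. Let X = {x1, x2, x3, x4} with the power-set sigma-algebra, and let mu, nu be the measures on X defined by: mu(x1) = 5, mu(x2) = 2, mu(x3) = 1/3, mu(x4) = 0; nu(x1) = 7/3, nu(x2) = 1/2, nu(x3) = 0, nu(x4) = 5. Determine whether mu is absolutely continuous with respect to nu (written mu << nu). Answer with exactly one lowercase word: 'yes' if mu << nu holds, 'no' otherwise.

mu << nu means: every nu-null measurable set is also mu-null; equivalently, for every atom x, if nu({x}) = 0 then mu({x}) = 0.
Checking each atom:
  x1: nu = 7/3 > 0 -> no constraint.
  x2: nu = 1/2 > 0 -> no constraint.
  x3: nu = 0, mu = 1/3 > 0 -> violates mu << nu.
  x4: nu = 5 > 0 -> no constraint.
The atom(s) x3 violate the condition (nu = 0 but mu > 0). Therefore mu is NOT absolutely continuous w.r.t. nu.

no


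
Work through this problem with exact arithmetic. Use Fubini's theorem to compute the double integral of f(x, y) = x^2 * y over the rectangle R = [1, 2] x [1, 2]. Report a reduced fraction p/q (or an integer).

f(x, y) is a tensor product of a function of x and a function of y, and both factors are bounded continuous (hence Lebesgue integrable) on the rectangle, so Fubini's theorem applies:
  integral_R f d(m x m) = (integral_a1^b1 x^2 dx) * (integral_a2^b2 y dy).
Inner integral in x: integral_{1}^{2} x^2 dx = (2^3 - 1^3)/3
  = 7/3.
Inner integral in y: integral_{1}^{2} y dy = (2^2 - 1^2)/2
  = 3/2.
Product: (7/3) * (3/2) = 7/2.

7/2


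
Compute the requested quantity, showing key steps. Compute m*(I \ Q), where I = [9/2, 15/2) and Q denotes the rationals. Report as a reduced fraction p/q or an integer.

The interval I = [9/2, 15/2) has m(I) = 15/2 - 9/2 = 3 (endpoints are measure-zero, so open/closed/half-open agree). Write I = (I cap Q) u (I \ Q). The rationals in I are countable, so m*(I cap Q) = 0 (cover each rational by intervals whose total length is arbitrarily small). By countable subadditivity m*(I) <= m*(I cap Q) + m*(I \ Q), hence m*(I \ Q) >= m(I) = 3. The reverse inequality m*(I \ Q) <= m*(I) = 3 is trivial since (I \ Q) is a subset of I. Therefore m*(I \ Q) = 3.

3


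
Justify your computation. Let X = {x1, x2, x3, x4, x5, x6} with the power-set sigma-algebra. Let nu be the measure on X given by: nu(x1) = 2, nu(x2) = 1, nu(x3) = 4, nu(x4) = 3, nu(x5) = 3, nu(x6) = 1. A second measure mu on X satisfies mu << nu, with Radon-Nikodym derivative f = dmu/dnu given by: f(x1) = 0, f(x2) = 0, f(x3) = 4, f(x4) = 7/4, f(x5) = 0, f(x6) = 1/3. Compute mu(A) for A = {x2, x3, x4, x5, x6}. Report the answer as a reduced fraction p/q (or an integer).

By the defining property of the Radon-Nikodym derivative, for every measurable set A,
  mu(A) = integral_A f dnu.
Since nu is a discrete measure concentrated on the atoms of X, the integral over A reduces to the sum
  mu(A) = sum_{x in A} f(x) * nu({x}).
Computing each term:
  x2: f(x2) * nu(x2) = 0 * 1 = 0.
  x3: f(x3) * nu(x3) = 4 * 4 = 16.
  x4: f(x4) * nu(x4) = 7/4 * 3 = 21/4.
  x5: f(x5) * nu(x5) = 0 * 3 = 0.
  x6: f(x6) * nu(x6) = 1/3 * 1 = 1/3.
Summing: mu(A) = 0 + 16 + 21/4 + 0 + 1/3 = 259/12.

259/12


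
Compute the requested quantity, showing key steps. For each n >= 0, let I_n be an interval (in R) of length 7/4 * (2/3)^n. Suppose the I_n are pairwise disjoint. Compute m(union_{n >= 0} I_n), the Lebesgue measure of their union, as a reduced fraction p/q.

By countable additivity of the Lebesgue measure on pairwise disjoint measurable sets,
  m(union_{n >= 0} I_n) = sum_{n >= 0} m(I_n) = sum_{n >= 0} a * r^n,
  with a = 7/4 and r = 2/3.
Since 0 < r = 2/3 < 1, the geometric series converges:
  sum_{n >= 0} a * r^n = a / (1 - r).
  = 7/4 / (1 - 2/3)
  = 7/4 / (1/3)
  = 21/4.

21/4


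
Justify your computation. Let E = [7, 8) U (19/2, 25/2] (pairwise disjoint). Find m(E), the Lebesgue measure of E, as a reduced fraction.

For pairwise disjoint intervals, m(union_i I_i) = sum_i m(I_i),
and m is invariant under swapping open/closed endpoints (single points have measure 0).
So m(E) = sum_i (b_i - a_i).
  I_1 has length 8 - 7 = 1.
  I_2 has length 25/2 - 19/2 = 3.
Summing:
  m(E) = 1 + 3 = 4.

4


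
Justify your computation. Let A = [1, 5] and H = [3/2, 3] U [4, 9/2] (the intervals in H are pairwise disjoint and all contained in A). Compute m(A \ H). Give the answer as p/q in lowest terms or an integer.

The ambient interval has length m(A) = 5 - 1 = 4.
Since the holes are disjoint and sit inside A, by finite additivity
  m(H) = sum_i (b_i - a_i), and m(A \ H) = m(A) - m(H).
Computing the hole measures:
  m(H_1) = 3 - 3/2 = 3/2.
  m(H_2) = 9/2 - 4 = 1/2.
Summed: m(H) = 3/2 + 1/2 = 2.
So m(A \ H) = 4 - 2 = 2.

2


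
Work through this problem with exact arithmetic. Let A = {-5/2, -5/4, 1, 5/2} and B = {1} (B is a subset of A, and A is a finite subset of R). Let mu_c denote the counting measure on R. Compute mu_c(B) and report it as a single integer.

Counting measure assigns mu_c(E) = |E| (number of elements) when E is finite.
B has 1 element(s), so mu_c(B) = 1.

1


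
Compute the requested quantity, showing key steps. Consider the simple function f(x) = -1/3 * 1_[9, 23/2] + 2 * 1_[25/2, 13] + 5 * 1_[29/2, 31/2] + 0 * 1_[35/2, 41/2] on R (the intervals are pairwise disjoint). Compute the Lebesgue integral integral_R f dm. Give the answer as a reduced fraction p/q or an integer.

For a simple function f = sum_i c_i * 1_{A_i} with disjoint A_i,
  integral f dm = sum_i c_i * m(A_i).
Lengths of the A_i:
  m(A_1) = 23/2 - 9 = 5/2.
  m(A_2) = 13 - 25/2 = 1/2.
  m(A_3) = 31/2 - 29/2 = 1.
  m(A_4) = 41/2 - 35/2 = 3.
Contributions c_i * m(A_i):
  (-1/3) * (5/2) = -5/6.
  (2) * (1/2) = 1.
  (5) * (1) = 5.
  (0) * (3) = 0.
Total: -5/6 + 1 + 5 + 0 = 31/6.

31/6


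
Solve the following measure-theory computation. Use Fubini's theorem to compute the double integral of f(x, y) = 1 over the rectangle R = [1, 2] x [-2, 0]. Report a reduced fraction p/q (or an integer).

f(x, y) is a tensor product of a function of x and a function of y, and both factors are bounded continuous (hence Lebesgue integrable) on the rectangle, so Fubini's theorem applies:
  integral_R f d(m x m) = (integral_a1^b1 1 dx) * (integral_a2^b2 1 dy).
Inner integral in x: integral_{1}^{2} 1 dx = (2^1 - 1^1)/1
  = 1.
Inner integral in y: integral_{-2}^{0} 1 dy = (0^1 - (-2)^1)/1
  = 2.
Product: (1) * (2) = 2.

2


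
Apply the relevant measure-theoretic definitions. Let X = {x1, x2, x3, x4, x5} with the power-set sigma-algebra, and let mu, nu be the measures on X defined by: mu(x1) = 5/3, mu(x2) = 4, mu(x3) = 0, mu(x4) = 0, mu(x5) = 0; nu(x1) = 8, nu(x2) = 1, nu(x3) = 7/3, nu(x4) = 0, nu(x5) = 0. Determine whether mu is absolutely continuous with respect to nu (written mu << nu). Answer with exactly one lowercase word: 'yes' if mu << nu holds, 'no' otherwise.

mu << nu means: every nu-null measurable set is also mu-null; equivalently, for every atom x, if nu({x}) = 0 then mu({x}) = 0.
Checking each atom:
  x1: nu = 8 > 0 -> no constraint.
  x2: nu = 1 > 0 -> no constraint.
  x3: nu = 7/3 > 0 -> no constraint.
  x4: nu = 0, mu = 0 -> consistent with mu << nu.
  x5: nu = 0, mu = 0 -> consistent with mu << nu.
No atom violates the condition. Therefore mu << nu.

yes


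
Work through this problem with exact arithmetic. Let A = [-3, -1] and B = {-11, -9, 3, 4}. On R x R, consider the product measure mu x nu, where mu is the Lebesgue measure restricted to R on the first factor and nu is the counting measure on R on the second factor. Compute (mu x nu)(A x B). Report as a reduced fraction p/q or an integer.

For a measurable rectangle A x B, the product measure satisfies
  (mu x nu)(A x B) = mu(A) * nu(B).
  mu(A) = 2.
  nu(B) = 4.
  (mu x nu)(A x B) = 2 * 4 = 8.

8


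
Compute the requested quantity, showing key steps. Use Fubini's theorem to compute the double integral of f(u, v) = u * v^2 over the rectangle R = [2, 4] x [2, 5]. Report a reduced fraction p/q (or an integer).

f(u, v) is a tensor product of a function of u and a function of v, and both factors are bounded continuous (hence Lebesgue integrable) on the rectangle, so Fubini's theorem applies:
  integral_R f d(m x m) = (integral_a1^b1 u du) * (integral_a2^b2 v^2 dv).
Inner integral in u: integral_{2}^{4} u du = (4^2 - 2^2)/2
  = 6.
Inner integral in v: integral_{2}^{5} v^2 dv = (5^3 - 2^3)/3
  = 39.
Product: (6) * (39) = 234.

234


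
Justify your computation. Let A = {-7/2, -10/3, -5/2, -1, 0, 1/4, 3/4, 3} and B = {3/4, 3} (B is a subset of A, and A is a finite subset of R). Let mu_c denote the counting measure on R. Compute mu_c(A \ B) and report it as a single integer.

Counting measure assigns mu_c(E) = |E| (number of elements) when E is finite. For B subset A, A \ B is the set of elements of A not in B, so |A \ B| = |A| - |B|.
|A| = 8, |B| = 2, so mu_c(A \ B) = 8 - 2 = 6.

6


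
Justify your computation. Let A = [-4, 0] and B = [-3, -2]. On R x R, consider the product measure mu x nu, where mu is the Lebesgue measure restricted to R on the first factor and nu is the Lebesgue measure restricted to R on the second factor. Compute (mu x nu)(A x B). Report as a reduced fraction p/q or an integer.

For a measurable rectangle A x B, the product measure satisfies
  (mu x nu)(A x B) = mu(A) * nu(B).
  mu(A) = 4.
  nu(B) = 1.
  (mu x nu)(A x B) = 4 * 1 = 4.

4


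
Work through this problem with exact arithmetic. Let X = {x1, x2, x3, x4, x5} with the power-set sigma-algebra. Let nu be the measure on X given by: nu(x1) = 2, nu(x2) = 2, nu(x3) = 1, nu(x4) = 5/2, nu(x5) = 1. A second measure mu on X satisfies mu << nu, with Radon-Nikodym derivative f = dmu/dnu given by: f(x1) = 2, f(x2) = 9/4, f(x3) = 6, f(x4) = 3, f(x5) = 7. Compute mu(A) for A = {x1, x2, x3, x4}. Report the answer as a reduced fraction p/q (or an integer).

By the defining property of the Radon-Nikodym derivative, for every measurable set A,
  mu(A) = integral_A f dnu.
Since nu is a discrete measure concentrated on the atoms of X, the integral over A reduces to the sum
  mu(A) = sum_{x in A} f(x) * nu({x}).
Computing each term:
  x1: f(x1) * nu(x1) = 2 * 2 = 4.
  x2: f(x2) * nu(x2) = 9/4 * 2 = 9/2.
  x3: f(x3) * nu(x3) = 6 * 1 = 6.
  x4: f(x4) * nu(x4) = 3 * 5/2 = 15/2.
Summing: mu(A) = 4 + 9/2 + 6 + 15/2 = 22.

22


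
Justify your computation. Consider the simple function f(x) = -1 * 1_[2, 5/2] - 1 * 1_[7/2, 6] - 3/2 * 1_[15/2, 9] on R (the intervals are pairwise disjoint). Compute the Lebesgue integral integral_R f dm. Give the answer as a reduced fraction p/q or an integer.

For a simple function f = sum_i c_i * 1_{A_i} with disjoint A_i,
  integral f dm = sum_i c_i * m(A_i).
Lengths of the A_i:
  m(A_1) = 5/2 - 2 = 1/2.
  m(A_2) = 6 - 7/2 = 5/2.
  m(A_3) = 9 - 15/2 = 3/2.
Contributions c_i * m(A_i):
  (-1) * (1/2) = -1/2.
  (-1) * (5/2) = -5/2.
  (-3/2) * (3/2) = -9/4.
Total: -1/2 - 5/2 - 9/4 = -21/4.

-21/4


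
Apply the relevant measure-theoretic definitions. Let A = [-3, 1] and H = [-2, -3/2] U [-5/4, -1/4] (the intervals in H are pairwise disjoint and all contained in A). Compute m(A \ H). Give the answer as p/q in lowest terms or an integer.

The ambient interval has length m(A) = 1 - (-3) = 4.
Since the holes are disjoint and sit inside A, by finite additivity
  m(H) = sum_i (b_i - a_i), and m(A \ H) = m(A) - m(H).
Computing the hole measures:
  m(H_1) = -3/2 - (-2) = 1/2.
  m(H_2) = -1/4 - (-5/4) = 1.
Summed: m(H) = 1/2 + 1 = 3/2.
So m(A \ H) = 4 - 3/2 = 5/2.

5/2


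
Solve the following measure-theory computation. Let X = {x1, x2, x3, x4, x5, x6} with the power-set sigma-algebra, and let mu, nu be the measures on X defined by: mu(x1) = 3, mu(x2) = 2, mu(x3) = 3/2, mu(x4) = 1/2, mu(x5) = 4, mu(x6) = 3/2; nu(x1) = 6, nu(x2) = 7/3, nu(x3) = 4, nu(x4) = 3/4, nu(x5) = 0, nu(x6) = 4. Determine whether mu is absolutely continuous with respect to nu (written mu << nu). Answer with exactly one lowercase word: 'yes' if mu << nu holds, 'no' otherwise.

mu << nu means: every nu-null measurable set is also mu-null; equivalently, for every atom x, if nu({x}) = 0 then mu({x}) = 0.
Checking each atom:
  x1: nu = 6 > 0 -> no constraint.
  x2: nu = 7/3 > 0 -> no constraint.
  x3: nu = 4 > 0 -> no constraint.
  x4: nu = 3/4 > 0 -> no constraint.
  x5: nu = 0, mu = 4 > 0 -> violates mu << nu.
  x6: nu = 4 > 0 -> no constraint.
The atom(s) x5 violate the condition (nu = 0 but mu > 0). Therefore mu is NOT absolutely continuous w.r.t. nu.

no


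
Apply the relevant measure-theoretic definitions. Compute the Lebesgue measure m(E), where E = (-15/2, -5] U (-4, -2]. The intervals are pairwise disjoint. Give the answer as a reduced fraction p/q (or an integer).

For pairwise disjoint intervals, m(union_i I_i) = sum_i m(I_i),
and m is invariant under swapping open/closed endpoints (single points have measure 0).
So m(E) = sum_i (b_i - a_i).
  I_1 has length -5 - (-15/2) = 5/2.
  I_2 has length -2 - (-4) = 2.
Summing:
  m(E) = 5/2 + 2 = 9/2.

9/2


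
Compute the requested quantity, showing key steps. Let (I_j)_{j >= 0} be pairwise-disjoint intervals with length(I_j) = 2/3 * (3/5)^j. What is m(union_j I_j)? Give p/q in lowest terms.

By countable additivity of the Lebesgue measure on pairwise disjoint measurable sets,
  m(union_{j >= 0} I_j) = sum_{j >= 0} m(I_j) = sum_{j >= 0} a * r^j,
  with a = 2/3 and r = 3/5.
Since 0 < r = 3/5 < 1, the geometric series converges:
  sum_{j >= 0} a * r^j = a / (1 - r).
  = 2/3 / (1 - 3/5)
  = 2/3 / (2/5)
  = 5/3.

5/3


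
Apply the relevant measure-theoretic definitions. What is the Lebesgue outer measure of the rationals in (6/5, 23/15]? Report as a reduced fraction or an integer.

Q cap (6/5, 23/15] is countable; list its elements as q_1, q_2, ... . Fix eps > 0 and cover the k-th point by an interval of length eps * 2^(-k). The cover has total length eps * sum_{k>=1} 2^(-k) = eps, so by definition of outer measure m*(Q cap (6/5, 23/15]) <= eps. Since eps was arbitrary and m* >= 0, the outer measure is 0.

0


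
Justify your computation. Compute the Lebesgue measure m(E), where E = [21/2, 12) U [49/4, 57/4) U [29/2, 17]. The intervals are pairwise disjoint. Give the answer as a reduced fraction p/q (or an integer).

For pairwise disjoint intervals, m(union_i I_i) = sum_i m(I_i),
and m is invariant under swapping open/closed endpoints (single points have measure 0).
So m(E) = sum_i (b_i - a_i).
  I_1 has length 12 - 21/2 = 3/2.
  I_2 has length 57/4 - 49/4 = 2.
  I_3 has length 17 - 29/2 = 5/2.
Summing:
  m(E) = 3/2 + 2 + 5/2 = 6.

6


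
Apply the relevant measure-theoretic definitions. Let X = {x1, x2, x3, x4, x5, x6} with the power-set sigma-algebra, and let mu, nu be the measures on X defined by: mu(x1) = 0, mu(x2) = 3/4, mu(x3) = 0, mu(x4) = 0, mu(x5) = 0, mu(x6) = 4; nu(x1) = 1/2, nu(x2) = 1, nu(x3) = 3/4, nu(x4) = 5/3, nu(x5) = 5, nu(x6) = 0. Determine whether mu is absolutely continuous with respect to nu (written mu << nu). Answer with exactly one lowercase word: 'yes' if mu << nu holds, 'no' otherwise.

mu << nu means: every nu-null measurable set is also mu-null; equivalently, for every atom x, if nu({x}) = 0 then mu({x}) = 0.
Checking each atom:
  x1: nu = 1/2 > 0 -> no constraint.
  x2: nu = 1 > 0 -> no constraint.
  x3: nu = 3/4 > 0 -> no constraint.
  x4: nu = 5/3 > 0 -> no constraint.
  x5: nu = 5 > 0 -> no constraint.
  x6: nu = 0, mu = 4 > 0 -> violates mu << nu.
The atom(s) x6 violate the condition (nu = 0 but mu > 0). Therefore mu is NOT absolutely continuous w.r.t. nu.

no


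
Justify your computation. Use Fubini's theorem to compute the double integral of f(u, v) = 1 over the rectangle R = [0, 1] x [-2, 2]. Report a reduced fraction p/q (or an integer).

f(u, v) is a tensor product of a function of u and a function of v, and both factors are bounded continuous (hence Lebesgue integrable) on the rectangle, so Fubini's theorem applies:
  integral_R f d(m x m) = (integral_a1^b1 1 du) * (integral_a2^b2 1 dv).
Inner integral in u: integral_{0}^{1} 1 du = (1^1 - 0^1)/1
  = 1.
Inner integral in v: integral_{-2}^{2} 1 dv = (2^1 - (-2)^1)/1
  = 4.
Product: (1) * (4) = 4.

4


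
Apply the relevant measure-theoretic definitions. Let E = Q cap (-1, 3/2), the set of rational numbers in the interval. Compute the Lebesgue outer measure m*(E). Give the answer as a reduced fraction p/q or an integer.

E = Q cap (-1, 3/2) is a subset of Q, which is countable. Enumerate Q = {q_1, q_2, ...}; for any eps > 0, cover q_k by the open interval (q_k - eps/2^(k+1), q_k + eps/2^(k+1)), of length eps/2^k. The total cover length is sum_{k>=1} eps/2^k = eps. Hence m*(E) <= m*(Q) <= eps for every eps > 0, and since outer measure is non-negative, m*(E) = 0.

0


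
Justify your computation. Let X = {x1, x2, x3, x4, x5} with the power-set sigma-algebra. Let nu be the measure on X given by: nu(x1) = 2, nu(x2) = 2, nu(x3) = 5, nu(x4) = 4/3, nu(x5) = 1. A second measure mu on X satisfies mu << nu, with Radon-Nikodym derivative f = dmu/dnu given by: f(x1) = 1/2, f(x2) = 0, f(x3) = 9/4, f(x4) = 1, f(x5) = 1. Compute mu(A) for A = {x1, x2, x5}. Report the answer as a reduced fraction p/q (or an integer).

By the defining property of the Radon-Nikodym derivative, for every measurable set A,
  mu(A) = integral_A f dnu.
Since nu is a discrete measure concentrated on the atoms of X, the integral over A reduces to the sum
  mu(A) = sum_{x in A} f(x) * nu({x}).
Computing each term:
  x1: f(x1) * nu(x1) = 1/2 * 2 = 1.
  x2: f(x2) * nu(x2) = 0 * 2 = 0.
  x5: f(x5) * nu(x5) = 1 * 1 = 1.
Summing: mu(A) = 1 + 0 + 1 = 2.

2


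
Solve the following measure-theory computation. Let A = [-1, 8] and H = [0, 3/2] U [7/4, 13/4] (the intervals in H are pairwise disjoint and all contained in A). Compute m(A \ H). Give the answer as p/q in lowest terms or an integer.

The ambient interval has length m(A) = 8 - (-1) = 9.
Since the holes are disjoint and sit inside A, by finite additivity
  m(H) = sum_i (b_i - a_i), and m(A \ H) = m(A) - m(H).
Computing the hole measures:
  m(H_1) = 3/2 - 0 = 3/2.
  m(H_2) = 13/4 - 7/4 = 3/2.
Summed: m(H) = 3/2 + 3/2 = 3.
So m(A \ H) = 9 - 3 = 6.

6


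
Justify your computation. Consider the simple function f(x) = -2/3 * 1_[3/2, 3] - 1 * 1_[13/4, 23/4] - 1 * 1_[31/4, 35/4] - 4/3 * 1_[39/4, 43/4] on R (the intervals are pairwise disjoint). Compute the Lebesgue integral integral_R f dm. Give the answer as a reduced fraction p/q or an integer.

For a simple function f = sum_i c_i * 1_{A_i} with disjoint A_i,
  integral f dm = sum_i c_i * m(A_i).
Lengths of the A_i:
  m(A_1) = 3 - 3/2 = 3/2.
  m(A_2) = 23/4 - 13/4 = 5/2.
  m(A_3) = 35/4 - 31/4 = 1.
  m(A_4) = 43/4 - 39/4 = 1.
Contributions c_i * m(A_i):
  (-2/3) * (3/2) = -1.
  (-1) * (5/2) = -5/2.
  (-1) * (1) = -1.
  (-4/3) * (1) = -4/3.
Total: -1 - 5/2 - 1 - 4/3 = -35/6.

-35/6


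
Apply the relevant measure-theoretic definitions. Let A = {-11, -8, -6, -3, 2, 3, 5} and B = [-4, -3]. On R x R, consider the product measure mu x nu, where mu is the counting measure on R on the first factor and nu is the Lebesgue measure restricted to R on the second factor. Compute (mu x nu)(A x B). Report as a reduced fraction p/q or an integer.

For a measurable rectangle A x B, the product measure satisfies
  (mu x nu)(A x B) = mu(A) * nu(B).
  mu(A) = 7.
  nu(B) = 1.
  (mu x nu)(A x B) = 7 * 1 = 7.

7


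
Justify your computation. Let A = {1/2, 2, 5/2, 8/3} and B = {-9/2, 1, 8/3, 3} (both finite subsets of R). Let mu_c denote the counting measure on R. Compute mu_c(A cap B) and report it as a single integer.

Counting measure on a finite set equals cardinality. mu_c(A cap B) = |A cap B| (elements appearing in both).
Enumerating the elements of A that also lie in B gives 1 element(s).
So mu_c(A cap B) = 1.

1


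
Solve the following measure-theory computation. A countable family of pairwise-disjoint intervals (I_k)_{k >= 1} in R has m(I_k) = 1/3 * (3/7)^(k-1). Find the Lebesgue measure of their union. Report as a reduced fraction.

By countable additivity of the Lebesgue measure on pairwise disjoint measurable sets,
  m(union_{k >= 1} I_k) = sum_{k >= 1} m(I_k) = sum_{k >= 1} a * r^(k-1),
  with a = 1/3 and r = 3/7.
Since 0 < r = 3/7 < 1, the geometric series converges:
  sum_{k >= 1} a * r^(k-1) = a / (1 - r).
  = 1/3 / (1 - 3/7)
  = 1/3 / (4/7)
  = 7/12.

7/12


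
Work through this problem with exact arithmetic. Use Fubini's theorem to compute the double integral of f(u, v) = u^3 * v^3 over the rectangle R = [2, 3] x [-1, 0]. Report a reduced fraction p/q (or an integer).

f(u, v) is a tensor product of a function of u and a function of v, and both factors are bounded continuous (hence Lebesgue integrable) on the rectangle, so Fubini's theorem applies:
  integral_R f d(m x m) = (integral_a1^b1 u^3 du) * (integral_a2^b2 v^3 dv).
Inner integral in u: integral_{2}^{3} u^3 du = (3^4 - 2^4)/4
  = 65/4.
Inner integral in v: integral_{-1}^{0} v^3 dv = (0^4 - (-1)^4)/4
  = -1/4.
Product: (65/4) * (-1/4) = -65/16.

-65/16


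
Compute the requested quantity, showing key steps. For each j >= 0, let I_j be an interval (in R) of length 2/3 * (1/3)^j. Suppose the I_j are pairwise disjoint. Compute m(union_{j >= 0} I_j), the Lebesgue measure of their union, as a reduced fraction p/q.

By countable additivity of the Lebesgue measure on pairwise disjoint measurable sets,
  m(union_{j >= 0} I_j) = sum_{j >= 0} m(I_j) = sum_{j >= 0} a * r^j,
  with a = 2/3 and r = 1/3.
Since 0 < r = 1/3 < 1, the geometric series converges:
  sum_{j >= 0} a * r^j = a / (1 - r).
  = 2/3 / (1 - 1/3)
  = 2/3 / (2/3)
  = 1.

1


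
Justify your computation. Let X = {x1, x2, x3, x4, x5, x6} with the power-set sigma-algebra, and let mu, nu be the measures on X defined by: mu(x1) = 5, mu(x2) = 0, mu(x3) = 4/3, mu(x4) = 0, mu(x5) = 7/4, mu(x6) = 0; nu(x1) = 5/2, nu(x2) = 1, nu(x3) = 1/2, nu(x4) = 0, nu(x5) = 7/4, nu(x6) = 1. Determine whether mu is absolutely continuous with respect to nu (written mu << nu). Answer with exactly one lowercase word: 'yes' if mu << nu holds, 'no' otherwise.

mu << nu means: every nu-null measurable set is also mu-null; equivalently, for every atom x, if nu({x}) = 0 then mu({x}) = 0.
Checking each atom:
  x1: nu = 5/2 > 0 -> no constraint.
  x2: nu = 1 > 0 -> no constraint.
  x3: nu = 1/2 > 0 -> no constraint.
  x4: nu = 0, mu = 0 -> consistent with mu << nu.
  x5: nu = 7/4 > 0 -> no constraint.
  x6: nu = 1 > 0 -> no constraint.
No atom violates the condition. Therefore mu << nu.

yes


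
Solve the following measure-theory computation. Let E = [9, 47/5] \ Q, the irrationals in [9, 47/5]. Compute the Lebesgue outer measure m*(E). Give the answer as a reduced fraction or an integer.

The interval I = [9, 47/5] has m(I) = 47/5 - 9 = 2/5 (endpoints are measure-zero, so open/closed/half-open agree). Write I = (I cap Q) u (I \ Q). The rationals in I are countable, so m*(I cap Q) = 0 (cover each rational by intervals whose total length is arbitrarily small). By countable subadditivity m*(I) <= m*(I cap Q) + m*(I \ Q), hence m*(I \ Q) >= m(I) = 2/5. The reverse inequality m*(I \ Q) <= m*(I) = 2/5 is trivial since (I \ Q) is a subset of I. Therefore m*(I \ Q) = 2/5.

2/5


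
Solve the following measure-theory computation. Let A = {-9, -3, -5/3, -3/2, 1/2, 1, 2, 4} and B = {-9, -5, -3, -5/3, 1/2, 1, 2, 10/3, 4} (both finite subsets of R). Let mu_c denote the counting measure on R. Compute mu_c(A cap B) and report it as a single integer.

Counting measure on a finite set equals cardinality. mu_c(A cap B) = |A cap B| (elements appearing in both).
Enumerating the elements of A that also lie in B gives 7 element(s).
So mu_c(A cap B) = 7.

7


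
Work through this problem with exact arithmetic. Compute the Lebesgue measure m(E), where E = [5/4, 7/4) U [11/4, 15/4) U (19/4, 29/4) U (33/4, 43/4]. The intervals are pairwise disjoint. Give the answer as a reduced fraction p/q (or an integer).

For pairwise disjoint intervals, m(union_i I_i) = sum_i m(I_i),
and m is invariant under swapping open/closed endpoints (single points have measure 0).
So m(E) = sum_i (b_i - a_i).
  I_1 has length 7/4 - 5/4 = 1/2.
  I_2 has length 15/4 - 11/4 = 1.
  I_3 has length 29/4 - 19/4 = 5/2.
  I_4 has length 43/4 - 33/4 = 5/2.
Summing:
  m(E) = 1/2 + 1 + 5/2 + 5/2 = 13/2.

13/2


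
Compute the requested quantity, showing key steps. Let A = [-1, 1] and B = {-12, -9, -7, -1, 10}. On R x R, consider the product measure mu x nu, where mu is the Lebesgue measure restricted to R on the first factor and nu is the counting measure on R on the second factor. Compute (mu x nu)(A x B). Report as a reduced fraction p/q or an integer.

For a measurable rectangle A x B, the product measure satisfies
  (mu x nu)(A x B) = mu(A) * nu(B).
  mu(A) = 2.
  nu(B) = 5.
  (mu x nu)(A x B) = 2 * 5 = 10.

10


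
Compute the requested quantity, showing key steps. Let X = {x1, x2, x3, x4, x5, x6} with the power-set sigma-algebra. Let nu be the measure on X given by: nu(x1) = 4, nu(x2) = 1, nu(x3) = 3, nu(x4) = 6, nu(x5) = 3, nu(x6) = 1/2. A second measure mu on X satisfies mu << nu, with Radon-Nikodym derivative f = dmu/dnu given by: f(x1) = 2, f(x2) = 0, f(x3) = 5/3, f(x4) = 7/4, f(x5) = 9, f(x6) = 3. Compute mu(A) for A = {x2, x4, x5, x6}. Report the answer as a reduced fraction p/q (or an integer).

By the defining property of the Radon-Nikodym derivative, for every measurable set A,
  mu(A) = integral_A f dnu.
Since nu is a discrete measure concentrated on the atoms of X, the integral over A reduces to the sum
  mu(A) = sum_{x in A} f(x) * nu({x}).
Computing each term:
  x2: f(x2) * nu(x2) = 0 * 1 = 0.
  x4: f(x4) * nu(x4) = 7/4 * 6 = 21/2.
  x5: f(x5) * nu(x5) = 9 * 3 = 27.
  x6: f(x6) * nu(x6) = 3 * 1/2 = 3/2.
Summing: mu(A) = 0 + 21/2 + 27 + 3/2 = 39.

39


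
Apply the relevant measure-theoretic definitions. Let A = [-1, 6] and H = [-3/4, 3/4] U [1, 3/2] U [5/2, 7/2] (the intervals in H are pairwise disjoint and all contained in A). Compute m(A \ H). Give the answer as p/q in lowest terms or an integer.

The ambient interval has length m(A) = 6 - (-1) = 7.
Since the holes are disjoint and sit inside A, by finite additivity
  m(H) = sum_i (b_i - a_i), and m(A \ H) = m(A) - m(H).
Computing the hole measures:
  m(H_1) = 3/4 - (-3/4) = 3/2.
  m(H_2) = 3/2 - 1 = 1/2.
  m(H_3) = 7/2 - 5/2 = 1.
Summed: m(H) = 3/2 + 1/2 + 1 = 3.
So m(A \ H) = 7 - 3 = 4.

4


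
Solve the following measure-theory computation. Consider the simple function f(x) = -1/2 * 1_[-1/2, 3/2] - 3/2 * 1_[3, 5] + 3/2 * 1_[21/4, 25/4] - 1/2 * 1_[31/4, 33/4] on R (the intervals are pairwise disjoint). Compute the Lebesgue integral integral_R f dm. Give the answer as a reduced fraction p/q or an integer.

For a simple function f = sum_i c_i * 1_{A_i} with disjoint A_i,
  integral f dm = sum_i c_i * m(A_i).
Lengths of the A_i:
  m(A_1) = 3/2 - (-1/2) = 2.
  m(A_2) = 5 - 3 = 2.
  m(A_3) = 25/4 - 21/4 = 1.
  m(A_4) = 33/4 - 31/4 = 1/2.
Contributions c_i * m(A_i):
  (-1/2) * (2) = -1.
  (-3/2) * (2) = -3.
  (3/2) * (1) = 3/2.
  (-1/2) * (1/2) = -1/4.
Total: -1 - 3 + 3/2 - 1/4 = -11/4.

-11/4
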